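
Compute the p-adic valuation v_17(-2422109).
v_17(-2422109) = 4

v_17(n) is the largest exponent k such that 17^k divides n. Factor out: -2422109 = -17^4 · 29. (Sign doesn't affect v_p.) So v_17(-2422109) = 4.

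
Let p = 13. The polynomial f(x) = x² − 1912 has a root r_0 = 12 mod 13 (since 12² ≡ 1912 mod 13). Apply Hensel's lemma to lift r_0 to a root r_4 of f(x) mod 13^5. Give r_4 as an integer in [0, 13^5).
r_4 = 114724 (mod 371293)

Hensel's recurrence: r_{i+1} = r_i − f(r_i)·(f′(r_i))^{-1} mod 13^{i+2}, with f′(x) = 2x. Iterate:
  r_0 = 12 (mod 13)
  r_1 = 142 (mod 169)
  r_2 = 480 (mod 2197)
  r_3 = 480 (mod 28561)
  r_4 = 114724 (mod 371293)
Final: r_4 = 114724, and one checks f(r_4) ≡ 0 mod 13^5.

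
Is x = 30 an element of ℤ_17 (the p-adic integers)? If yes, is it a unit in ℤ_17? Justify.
x ∈ ℤ_17^× (unit); v_17(x) = 0

ℤ_17 = {x ∈ ℚ_17 : v_17(x) ≥ 0} and ℤ_17^× = {x ∈ ℤ_17 : v_17(x) = 0}. Here v_17(30) = v_17(num) − v_17(den) = 0; compare against these criteria.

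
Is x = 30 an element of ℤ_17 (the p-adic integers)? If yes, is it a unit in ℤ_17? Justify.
x ∈ ℤ_17^× (unit); v_17(x) = 0

ℤ_17 = {x ∈ ℚ_17 : v_17(x) ≥ 0} and ℤ_17^× = {x ∈ ℤ_17 : v_17(x) = 0}. Here v_17(30) = v_17(num) − v_17(den) = 0; compare against these criteria.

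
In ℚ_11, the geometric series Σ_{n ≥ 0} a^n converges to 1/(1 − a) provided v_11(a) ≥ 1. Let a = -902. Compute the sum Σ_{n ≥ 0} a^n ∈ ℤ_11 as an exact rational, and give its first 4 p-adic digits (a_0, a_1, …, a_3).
Σ a^n = 1/(1 − a) = 1/903;  first 4 digits = (1, 6, 6, 1)

v_11(a) = 1 ≥ 1, so the series converges in ℤ_11 to 1/(1 − a) = 1/(1 − (-902)) = 1/903. Expand this rational in ℤ_11: compute digits iteratively via d_i = x_i mod 11, x_{i+1} = (x_i − d_i)/11. The first 4 digits are (1, 6, 6, 1).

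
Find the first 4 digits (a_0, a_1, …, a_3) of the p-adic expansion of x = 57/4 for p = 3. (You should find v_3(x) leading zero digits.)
(a_0, …, a_3) = (0, 1, 2, 2)

v_3(57/4) = 1, so a_0 = ... = a_0 = 0. Factor out: x = 3^1 · u with u = 19/4 a unit in ℤ_3. Expand u iteratively via a_{v+i} = u_i mod 3, u_{i+1} = (u_i − a_{v+i})/3:
  u_0 = 19/4;  a_1 = 1;  u_1 = (u_0 − 1)/3 = 5/4
  u_1 = 5/4;  a_2 = 2;  u_2 = (u_1 − 2)/3 = -1/4
  u_2 = -1/4;  a_3 = 2;  u_3 = (u_2 − 2)/3 = -3/4
Digits: (0, 1, 2, 2).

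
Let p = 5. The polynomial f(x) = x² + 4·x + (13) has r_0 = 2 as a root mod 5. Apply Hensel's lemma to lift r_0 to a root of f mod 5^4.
r_3 = 77 (mod 625)

Hensel: r_{i+1} = r_i − f(r_i)·(f′(r_i))^{-1} mod 5^{i+2}, f′(x) = 2x + 4. Iterate:
  r_0 = 2 (mod 5)
  r_1 = 2 (mod 25)
  r_2 = 77 (mod 125)
  r_3 = 77 (mod 625)
Final: r = 77 satisfies f(r) ≡ 0 mod 5^4.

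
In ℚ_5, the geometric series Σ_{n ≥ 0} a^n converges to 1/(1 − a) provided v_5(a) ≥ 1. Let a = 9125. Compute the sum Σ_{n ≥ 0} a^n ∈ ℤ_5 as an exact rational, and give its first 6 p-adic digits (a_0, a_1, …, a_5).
Σ a^n = 1/(1 − a) = -1/9124;  first 6 digits = (1, 0, 0, 3, 4, 2)

v_5(a) = 3 ≥ 1, so the series converges in ℤ_5 to 1/(1 − a) = 1/(1 − 9125) = -1/9124. Expand this rational in ℤ_5: compute digits iteratively via d_i = x_i mod 5, x_{i+1} = (x_i − d_i)/5. The first 6 digits are (1, 0, 0, 3, 4, 2).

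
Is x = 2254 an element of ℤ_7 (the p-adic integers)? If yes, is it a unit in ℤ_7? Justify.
x ∈ ℤ_7 but not a unit; v_7(x) = 2 > 0

ℤ_7 = {x ∈ ℚ_7 : v_7(x) ≥ 0} and ℤ_7^× = {x ∈ ℤ_7 : v_7(x) = 0}. Here v_7(2254) = v_7(num) − v_7(den) = 2; compare against these criteria.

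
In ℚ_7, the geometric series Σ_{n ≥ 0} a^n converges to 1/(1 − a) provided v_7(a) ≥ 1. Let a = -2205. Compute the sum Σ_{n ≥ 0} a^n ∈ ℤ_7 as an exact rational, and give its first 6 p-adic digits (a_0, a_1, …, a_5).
Σ a^n = 1/(1 − a) = 1/2206;  first 6 digits = (1, 0, 4, 0, 1, 2)

v_7(a) = 2 ≥ 1, so the series converges in ℤ_7 to 1/(1 − a) = 1/(1 − (-2205)) = 1/2206. Expand this rational in ℤ_7: compute digits iteratively via d_i = x_i mod 7, x_{i+1} = (x_i − d_i)/7. The first 6 digits are (1, 0, 4, 0, 1, 2).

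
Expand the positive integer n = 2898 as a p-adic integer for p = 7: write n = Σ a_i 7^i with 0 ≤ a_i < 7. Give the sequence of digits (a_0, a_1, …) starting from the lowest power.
(a_0, a_1, …) = (0, 1, 3, 1, 1)

Repeated division by 7 gives the digits low-to-high: 2898 = 1·7^1 + 3·7^2 + 1·7^3 + 1·7^4. Digit sequence: (0, 1, 3, 1, 1).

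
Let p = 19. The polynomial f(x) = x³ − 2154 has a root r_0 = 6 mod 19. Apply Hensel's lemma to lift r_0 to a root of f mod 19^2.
r_1 = 44 (mod 361)

Hensel: r_{i+1} = r_i − f(r_i)/f′(r_i) mod 19^{i+2}, where f′(x) = 3x². Iterate:
  r_0 = 6 (mod 19)
  r_1 = 44 (mod 361)
Final: r = 44 with f(r) ≡ 0 mod 19^2.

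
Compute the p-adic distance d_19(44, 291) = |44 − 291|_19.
d_19(44, 291) = 1/19

Step 1 — x − y = 44 − 291 = -247. Step 2 — v_19(-247) = 1 (factor: -247 = −(19^1 · 13); the sign does not affect v_p). Step 3 — |x − y|_19 = 19^{-1} = 1/19.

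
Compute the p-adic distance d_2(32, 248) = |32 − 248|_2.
d_2(32, 248) = 1/8

Step 1 — x − y = 32 − 248 = -216. Step 2 — v_2(-216) = 3 (factor: -216 = −(2^3 · 27); the sign does not affect v_p). Step 3 — |x − y|_2 = 2^{-3} = 1/8.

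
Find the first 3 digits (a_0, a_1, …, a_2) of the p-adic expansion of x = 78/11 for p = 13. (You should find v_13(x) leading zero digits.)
(a_0, …, a_2) = (0, 10, 4)

v_13(78/11) = 1, so a_0 = ... = a_0 = 0. Factor out: x = 13^1 · u with u = 6/11 a unit in ℤ_13. Expand u iteratively via a_{v+i} = u_i mod 13, u_{i+1} = (u_i − a_{v+i})/13:
  u_0 = 6/11;  a_1 = 10;  u_1 = (u_0 − 10)/13 = -8/11
  u_1 = -8/11;  a_2 = 4;  u_2 = (u_1 − 4)/13 = -4/11
Digits: (0, 10, 4).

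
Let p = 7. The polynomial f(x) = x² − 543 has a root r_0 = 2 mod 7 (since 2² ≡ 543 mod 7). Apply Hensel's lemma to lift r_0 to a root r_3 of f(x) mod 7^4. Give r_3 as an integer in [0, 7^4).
r_3 = 737 (mod 2401)

Hensel's recurrence: r_{i+1} = r_i − f(r_i)·(f′(r_i))^{-1} mod 7^{i+2}, with f′(x) = 2x. Iterate:
  r_0 = 2 (mod 7)
  r_1 = 2 (mod 49)
  r_2 = 51 (mod 343)
  r_3 = 737 (mod 2401)
Final: r_3 = 737, and one checks f(r_3) ≡ 0 mod 7^4.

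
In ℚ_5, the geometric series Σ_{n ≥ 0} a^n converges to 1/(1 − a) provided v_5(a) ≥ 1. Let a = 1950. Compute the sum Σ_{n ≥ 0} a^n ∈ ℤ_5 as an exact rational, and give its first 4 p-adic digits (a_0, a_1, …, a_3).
Σ a^n = 1/(1 − a) = -1/1949;  first 4 digits = (1, 0, 3, 0)

v_5(a) = 2 ≥ 1, so the series converges in ℤ_5 to 1/(1 − a) = 1/(1 − 1950) = -1/1949. Expand this rational in ℤ_5: compute digits iteratively via d_i = x_i mod 5, x_{i+1} = (x_i − d_i)/5. The first 4 digits are (1, 0, 3, 0).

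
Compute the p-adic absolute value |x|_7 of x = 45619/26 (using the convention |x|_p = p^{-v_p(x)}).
|45619/26|_7 = 1/2401

Step 1 — compute v_7(x) by factoring powers of 7 out of the numerator and denominator: v_7(45619/26) = 4. Step 2 — apply |x|_p = p^{-v_p(x)} = 7^{-4} = 1/2401.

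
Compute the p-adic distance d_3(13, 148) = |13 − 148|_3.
d_3(13, 148) = 1/27

Step 1 — x − y = 13 − 148 = -135. Step 2 — v_3(-135) = 3 (factor: -135 = −(3^3 · 5); the sign does not affect v_p). Step 3 — |x − y|_3 = 3^{-3} = 1/27.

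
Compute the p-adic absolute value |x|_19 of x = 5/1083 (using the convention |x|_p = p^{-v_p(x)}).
|5/1083|_19 = 361

Step 1 — compute v_19(x) by factoring powers of 19 out of the numerator and denominator: v_19(5/1083) = -2. Step 2 — apply |x|_p = p^{-v_p(x)} = 19^{2} = 361.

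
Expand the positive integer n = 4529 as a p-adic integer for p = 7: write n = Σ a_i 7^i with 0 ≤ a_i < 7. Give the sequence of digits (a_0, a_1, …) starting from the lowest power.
(a_0, a_1, …) = (0, 3, 1, 6, 1)

Repeated division by 7 gives the digits low-to-high: 4529 = 3·7^1 + 1·7^2 + 6·7^3 + 1·7^4. Digit sequence: (0, 3, 1, 6, 1).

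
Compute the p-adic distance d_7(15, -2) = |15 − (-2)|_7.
d_7(15, -2) = 1

Step 1 — x − y = 15 − (-2) = 17. Step 2 — v_7(17) = 0 (factor: 17 = (7^0 · 17); the sign does not affect v_p). Step 3 — |x − y|_7 = 7^{0} = 1.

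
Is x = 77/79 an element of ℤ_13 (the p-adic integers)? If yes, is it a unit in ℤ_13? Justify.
x ∈ ℤ_13^× (unit); v_13(x) = 0

ℤ_13 = {x ∈ ℚ_13 : v_13(x) ≥ 0} and ℤ_13^× = {x ∈ ℤ_13 : v_13(x) = 0}. Here v_13(77/79) = v_13(num) − v_13(den) = 0; compare against these criteria.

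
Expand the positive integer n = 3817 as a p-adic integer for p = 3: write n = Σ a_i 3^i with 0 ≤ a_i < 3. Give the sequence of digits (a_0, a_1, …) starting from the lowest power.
(a_0, a_1, …) = (1, 0, 1, 0, 2, 0, 2, 1)

Repeated division by 3 gives the digits low-to-high: 3817 = 1 + 1·3^2 + 2·3^4 + 2·3^6 + 1·3^7. Digit sequence: (1, 0, 1, 0, 2, 0, 2, 1).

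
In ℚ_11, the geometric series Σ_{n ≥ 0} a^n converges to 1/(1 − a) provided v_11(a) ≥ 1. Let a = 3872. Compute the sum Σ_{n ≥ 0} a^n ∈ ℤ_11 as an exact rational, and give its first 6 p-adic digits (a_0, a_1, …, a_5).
Σ a^n = 1/(1 − a) = -1/3871;  first 6 digits = (1, 0, 10, 2, 1, 5)

v_11(a) = 2 ≥ 1, so the series converges in ℤ_11 to 1/(1 − a) = 1/(1 − 3872) = -1/3871. Expand this rational in ℤ_11: compute digits iteratively via d_i = x_i mod 11, x_{i+1} = (x_i − d_i)/11. The first 6 digits are (1, 0, 10, 2, 1, 5).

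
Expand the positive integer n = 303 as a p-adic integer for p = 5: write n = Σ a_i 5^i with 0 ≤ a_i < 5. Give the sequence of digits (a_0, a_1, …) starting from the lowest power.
(a_0, a_1, …) = (3, 0, 2, 2)

Repeated division by 5 gives the digits low-to-high: 303 = 3 + 2·5^2 + 2·5^3. Digit sequence: (3, 0, 2, 2).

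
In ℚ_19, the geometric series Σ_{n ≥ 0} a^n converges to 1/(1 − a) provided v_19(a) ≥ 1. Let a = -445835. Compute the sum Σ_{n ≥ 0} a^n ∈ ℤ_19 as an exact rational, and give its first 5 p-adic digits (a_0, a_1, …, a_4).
Σ a^n = 1/(1 − a) = 1/445836;  first 5 digits = (1, 0, 0, 11, 15)

v_19(a) = 3 ≥ 1, so the series converges in ℤ_19 to 1/(1 − a) = 1/(1 − (-445835)) = 1/445836. Expand this rational in ℤ_19: compute digits iteratively via d_i = x_i mod 19, x_{i+1} = (x_i − d_i)/19. The first 5 digits are (1, 0, 0, 11, 15).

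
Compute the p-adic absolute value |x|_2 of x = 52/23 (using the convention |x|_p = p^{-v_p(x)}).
|52/23|_2 = 1/4

Step 1 — compute v_2(x) by factoring powers of 2 out of the numerator and denominator: v_2(52/23) = 2. Step 2 — apply |x|_p = p^{-v_p(x)} = 2^{-2} = 1/4.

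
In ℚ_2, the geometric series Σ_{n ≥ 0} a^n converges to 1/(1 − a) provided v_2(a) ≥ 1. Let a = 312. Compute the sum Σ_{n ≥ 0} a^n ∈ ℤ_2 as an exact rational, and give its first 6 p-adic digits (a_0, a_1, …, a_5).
Σ a^n = 1/(1 − a) = -1/311;  first 6 digits = (1, 0, 0, 1, 1, 1)

v_2(a) = 3 ≥ 1, so the series converges in ℤ_2 to 1/(1 − a) = 1/(1 − 312) = -1/311. Expand this rational in ℤ_2: compute digits iteratively via d_i = x_i mod 2, x_{i+1} = (x_i − d_i)/2. The first 6 digits are (1, 0, 0, 1, 1, 1).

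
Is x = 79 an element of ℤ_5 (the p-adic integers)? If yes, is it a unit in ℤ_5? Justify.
x ∈ ℤ_5^× (unit); v_5(x) = 0

ℤ_5 = {x ∈ ℚ_5 : v_5(x) ≥ 0} and ℤ_5^× = {x ∈ ℤ_5 : v_5(x) = 0}. Here v_5(79) = v_5(num) − v_5(den) = 0; compare against these criteria.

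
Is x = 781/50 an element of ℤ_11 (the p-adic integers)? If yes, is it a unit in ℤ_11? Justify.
x ∈ ℤ_11 but not a unit; v_11(x) = 1 > 0

ℤ_11 = {x ∈ ℚ_11 : v_11(x) ≥ 0} and ℤ_11^× = {x ∈ ℤ_11 : v_11(x) = 0}. Here v_11(781/50) = v_11(num) − v_11(den) = 1; compare against these criteria.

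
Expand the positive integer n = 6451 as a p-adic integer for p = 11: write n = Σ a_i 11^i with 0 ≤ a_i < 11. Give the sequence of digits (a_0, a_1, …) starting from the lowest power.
(a_0, a_1, …) = (5, 3, 9, 4)

Repeated division by 11 gives the digits low-to-high: 6451 = 5 + 3·11^1 + 9·11^2 + 4·11^3. Digit sequence: (5, 3, 9, 4).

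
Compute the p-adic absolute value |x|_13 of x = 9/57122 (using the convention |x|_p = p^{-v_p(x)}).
|9/57122|_13 = 28561

Step 1 — compute v_13(x) by factoring powers of 13 out of the numerator and denominator: v_13(9/57122) = -4. Step 2 — apply |x|_p = p^{-v_p(x)} = 13^{4} = 28561.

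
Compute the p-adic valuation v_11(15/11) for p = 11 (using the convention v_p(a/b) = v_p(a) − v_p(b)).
v_11(15/11) = -1

Factor powers of 11 from the numerator and denominator of the reduced fraction: 15 = 11^0 · 15 and 11 = 11^1 · 1. Apply v_p(a/b) = v_p(a) − v_p(b): v_11(15/11) = 0 − 1 = -1.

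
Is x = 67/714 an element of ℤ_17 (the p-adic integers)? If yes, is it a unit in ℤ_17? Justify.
x ∉ ℤ_17 (v_17(x) = -1 < 0)

ℤ_17 = {x ∈ ℚ_17 : v_17(x) ≥ 0} and ℤ_17^× = {x ∈ ℤ_17 : v_17(x) = 0}. Here v_17(67/714) = v_17(num) − v_17(den) = -1; compare against these criteria.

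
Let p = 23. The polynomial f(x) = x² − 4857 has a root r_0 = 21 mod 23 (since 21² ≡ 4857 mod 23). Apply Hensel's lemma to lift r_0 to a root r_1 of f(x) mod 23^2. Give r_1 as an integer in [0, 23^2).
r_1 = 504 (mod 529)

Hensel's recurrence: r_{i+1} = r_i − f(r_i)·(f′(r_i))^{-1} mod 23^{i+2}, with f′(x) = 2x. Iterate:
  r_0 = 21 (mod 23)
  r_1 = 504 (mod 529)
Final: r_1 = 504, and one checks f(r_1) ≡ 0 mod 23^2.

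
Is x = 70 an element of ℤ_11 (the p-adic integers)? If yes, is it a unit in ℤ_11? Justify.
x ∈ ℤ_11^× (unit); v_11(x) = 0

ℤ_11 = {x ∈ ℚ_11 : v_11(x) ≥ 0} and ℤ_11^× = {x ∈ ℤ_11 : v_11(x) = 0}. Here v_11(70) = v_11(num) − v_11(den) = 0; compare against these criteria.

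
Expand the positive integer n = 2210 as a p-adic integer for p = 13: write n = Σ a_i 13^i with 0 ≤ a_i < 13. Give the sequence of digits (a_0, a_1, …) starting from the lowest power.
(a_0, a_1, …) = (0, 1, 0, 1)

Repeated division by 13 gives the digits low-to-high: 2210 = 1·13^1 + 1·13^3. Digit sequence: (0, 1, 0, 1).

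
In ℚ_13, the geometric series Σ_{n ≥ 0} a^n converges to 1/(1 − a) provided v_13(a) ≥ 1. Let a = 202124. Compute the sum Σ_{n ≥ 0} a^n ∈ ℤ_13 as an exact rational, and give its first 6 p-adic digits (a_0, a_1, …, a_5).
Σ a^n = 1/(1 − a) = -1/202123;  first 6 digits = (1, 0, 0, 1, 7, 0)

v_13(a) = 3 ≥ 1, so the series converges in ℤ_13 to 1/(1 − a) = 1/(1 − 202124) = -1/202123. Expand this rational in ℤ_13: compute digits iteratively via d_i = x_i mod 13, x_{i+1} = (x_i − d_i)/13. The first 6 digits are (1, 0, 0, 1, 7, 0).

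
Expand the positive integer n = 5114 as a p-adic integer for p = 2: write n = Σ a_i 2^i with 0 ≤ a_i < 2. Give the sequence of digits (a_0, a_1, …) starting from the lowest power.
(a_0, a_1, …) = (0, 1, 0, 1, 1, 1, 1, 1, 1, 1, 0, 0, 1)

Repeated division by 2 gives the digits low-to-high: 5114 = 1·2^1 + 1·2^3 + 1·2^4 + 1·2^5 + 1·2^6 + 1·2^7 + 1·2^8 + 1·2^9 + 1·2^12. Digit sequence: (0, 1, 0, 1, 1, 1, 1, 1, 1, 1, 0, 0, 1).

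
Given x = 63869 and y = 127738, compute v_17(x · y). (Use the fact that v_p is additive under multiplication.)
v_17(8158498322) = 6

v_p(x) = 3 (factor: 63869 = 17^3 · 13); v_p(y) = 3 (factor: 127738 = 17^3 · 26). Additivity: v_p(xy) = v_p(x) + v_p(y) = 3 + 3 = 6. (Direct check: xy = 8158498322 = 17^6 · (338).)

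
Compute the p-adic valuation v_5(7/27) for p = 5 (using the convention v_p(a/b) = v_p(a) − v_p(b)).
v_5(7/27) = 0

Factor powers of 5 from the numerator and denominator of the reduced fraction: 7 = 5^0 · 7 and 27 = 5^0 · 27. Apply v_p(a/b) = v_p(a) − v_p(b): v_5(7/27) = 0 − 0 = 0.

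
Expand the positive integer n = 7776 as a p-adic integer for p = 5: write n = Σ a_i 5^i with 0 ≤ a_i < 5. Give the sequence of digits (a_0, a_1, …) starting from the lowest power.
(a_0, a_1, …) = (1, 0, 1, 2, 2, 2)

Repeated division by 5 gives the digits low-to-high: 7776 = 1 + 1·5^2 + 2·5^3 + 2·5^4 + 2·5^5. Digit sequence: (1, 0, 1, 2, 2, 2).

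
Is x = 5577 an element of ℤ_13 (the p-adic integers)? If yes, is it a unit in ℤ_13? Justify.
x ∈ ℤ_13 but not a unit; v_13(x) = 2 > 0

ℤ_13 = {x ∈ ℚ_13 : v_13(x) ≥ 0} and ℤ_13^× = {x ∈ ℤ_13 : v_13(x) = 0}. Here v_13(5577) = v_13(num) − v_13(den) = 2; compare against these criteria.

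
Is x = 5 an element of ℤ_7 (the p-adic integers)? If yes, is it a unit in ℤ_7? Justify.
x ∈ ℤ_7^× (unit); v_7(x) = 0

ℤ_7 = {x ∈ ℚ_7 : v_7(x) ≥ 0} and ℤ_7^× = {x ∈ ℤ_7 : v_7(x) = 0}. Here v_7(5) = v_7(num) − v_7(den) = 0; compare against these criteria.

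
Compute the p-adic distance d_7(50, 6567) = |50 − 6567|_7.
d_7(50, 6567) = 1/343

Step 1 — x − y = 50 − 6567 = -6517. Step 2 — v_7(-6517) = 3 (factor: -6517 = −(7^3 · 19); the sign does not affect v_p). Step 3 — |x − y|_7 = 7^{-3} = 1/343.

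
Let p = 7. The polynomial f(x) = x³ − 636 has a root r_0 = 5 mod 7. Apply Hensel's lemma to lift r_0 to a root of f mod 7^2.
r_1 = 19 (mod 49)

Hensel: r_{i+1} = r_i − f(r_i)/f′(r_i) mod 7^{i+2}, where f′(x) = 3x². Iterate:
  r_0 = 5 (mod 7)
  r_1 = 19 (mod 49)
Final: r = 19 with f(r) ≡ 0 mod 7^2.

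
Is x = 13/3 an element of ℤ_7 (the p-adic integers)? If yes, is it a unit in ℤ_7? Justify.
x ∈ ℤ_7^× (unit); v_7(x) = 0

ℤ_7 = {x ∈ ℚ_7 : v_7(x) ≥ 0} and ℤ_7^× = {x ∈ ℤ_7 : v_7(x) = 0}. Here v_7(13/3) = v_7(num) − v_7(den) = 0; compare against these criteria.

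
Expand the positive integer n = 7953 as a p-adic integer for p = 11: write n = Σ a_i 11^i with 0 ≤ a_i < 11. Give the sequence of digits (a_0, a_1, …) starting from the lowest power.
(a_0, a_1, …) = (0, 8, 10, 5)

Repeated division by 11 gives the digits low-to-high: 7953 = 8·11^1 + 10·11^2 + 5·11^3. Digit sequence: (0, 8, 10, 5).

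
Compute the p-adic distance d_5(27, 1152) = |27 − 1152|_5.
d_5(27, 1152) = 1/125

Step 1 — x − y = 27 − 1152 = -1125. Step 2 — v_5(-1125) = 3 (factor: -1125 = −(5^3 · 9); the sign does not affect v_p). Step 3 — |x − y|_5 = 5^{-3} = 1/125.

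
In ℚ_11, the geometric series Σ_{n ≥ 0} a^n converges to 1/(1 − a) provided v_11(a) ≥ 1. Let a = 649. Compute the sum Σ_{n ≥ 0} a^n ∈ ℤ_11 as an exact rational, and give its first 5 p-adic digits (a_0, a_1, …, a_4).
Σ a^n = 1/(1 − a) = -1/648;  first 5 digits = (1, 4, 10, 6, 2)

v_11(a) = 1 ≥ 1, so the series converges in ℤ_11 to 1/(1 − a) = 1/(1 − 649) = -1/648. Expand this rational in ℤ_11: compute digits iteratively via d_i = x_i mod 11, x_{i+1} = (x_i − d_i)/11. The first 5 digits are (1, 4, 10, 6, 2).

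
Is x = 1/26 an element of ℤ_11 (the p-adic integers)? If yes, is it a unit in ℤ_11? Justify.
x ∈ ℤ_11^× (unit); v_11(x) = 0

ℤ_11 = {x ∈ ℚ_11 : v_11(x) ≥ 0} and ℤ_11^× = {x ∈ ℤ_11 : v_11(x) = 0}. Here v_11(1/26) = v_11(num) − v_11(den) = 0; compare against these criteria.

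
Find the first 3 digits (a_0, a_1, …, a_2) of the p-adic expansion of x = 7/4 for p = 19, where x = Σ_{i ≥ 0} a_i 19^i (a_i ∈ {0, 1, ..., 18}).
(a_0, …, a_2) = (16, 4, 14)

v_19(7/4) = 0 (numerator and denominator both coprime to 19), so x ∈ ℤ_19^×. Compute digits iteratively via a_i = x_i mod 19, x_{i+1} = (x_i − a_i)/19, with x_0 = x:
  x_0 = 7/4;  a_0 = 16;  x_1 = (x_0 − 16)/19 = -3/4
  x_1 = -3/4;  a_1 = 4;  x_2 = (x_1 − 4)/19 = -1/4
  x_2 = -1/4;  a_2 = 14;  x_3 = (x_2 − 14)/19 = -3/4
Digits: (16, 4, 14).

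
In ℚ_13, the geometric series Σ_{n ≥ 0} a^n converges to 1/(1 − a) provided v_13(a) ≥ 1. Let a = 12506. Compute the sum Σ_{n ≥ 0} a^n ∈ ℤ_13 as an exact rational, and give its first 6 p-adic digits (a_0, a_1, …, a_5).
Σ a^n = 1/(1 − a) = -1/12505;  first 6 digits = (1, 0, 9, 5, 3, 5)

v_13(a) = 2 ≥ 1, so the series converges in ℤ_13 to 1/(1 − a) = 1/(1 − 12506) = -1/12505. Expand this rational in ℤ_13: compute digits iteratively via d_i = x_i mod 13, x_{i+1} = (x_i − d_i)/13. The first 6 digits are (1, 0, 9, 5, 3, 5).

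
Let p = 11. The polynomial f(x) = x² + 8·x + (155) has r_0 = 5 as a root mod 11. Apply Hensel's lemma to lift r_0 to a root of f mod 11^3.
r_2 = 786 (mod 1331)

Hensel: r_{i+1} = r_i − f(r_i)·(f′(r_i))^{-1} mod 11^{i+2}, f′(x) = 2x + 8. Iterate:
  r_0 = 5 (mod 11)
  r_1 = 60 (mod 121)
  r_2 = 786 (mod 1331)
Final: r = 786 satisfies f(r) ≡ 0 mod 11^3.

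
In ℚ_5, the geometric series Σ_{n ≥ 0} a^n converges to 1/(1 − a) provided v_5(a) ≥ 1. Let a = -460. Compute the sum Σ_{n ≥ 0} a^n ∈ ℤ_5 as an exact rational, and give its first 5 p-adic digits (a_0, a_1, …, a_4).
Σ a^n = 1/(1 − a) = 1/461;  first 5 digits = (1, 3, 0, 1, 1)

v_5(a) = 1 ≥ 1, so the series converges in ℤ_5 to 1/(1 − a) = 1/(1 − (-460)) = 1/461. Expand this rational in ℤ_5: compute digits iteratively via d_i = x_i mod 5, x_{i+1} = (x_i − d_i)/5. The first 5 digits are (1, 3, 0, 1, 1).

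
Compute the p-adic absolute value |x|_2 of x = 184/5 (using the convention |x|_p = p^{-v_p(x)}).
|184/5|_2 = 1/8

Step 1 — compute v_2(x) by factoring powers of 2 out of the numerator and denominator: v_2(184/5) = 3. Step 2 — apply |x|_p = p^{-v_p(x)} = 2^{-3} = 1/8.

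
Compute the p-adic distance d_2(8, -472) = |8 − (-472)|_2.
d_2(8, -472) = 1/32

Step 1 — x − y = 8 − (-472) = 480. Step 2 — v_2(480) = 5 (factor: 480 = (2^5 · 15); the sign does not affect v_p). Step 3 — |x − y|_2 = 2^{-5} = 1/32.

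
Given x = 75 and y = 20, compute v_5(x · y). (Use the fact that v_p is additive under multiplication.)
v_5(1500) = 3

v_p(x) = 2 (factor: 75 = 5^2 · 3); v_p(y) = 1 (factor: 20 = 5^1 · 4). Additivity: v_p(xy) = v_p(x) + v_p(y) = 2 + 1 = 3. (Direct check: xy = 1500 = 5^3 · (12).)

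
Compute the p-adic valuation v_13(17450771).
v_13(17450771) = 5

v_13(n) is the largest exponent k such that 13^k divides n. Factor out: 17450771 = 13^5 · 47. (Sign doesn't affect v_p.) So v_13(17450771) = 5.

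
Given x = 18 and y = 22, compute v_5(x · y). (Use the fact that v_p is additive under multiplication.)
v_5(396) = 0

v_p(x) = 0 (factor: 18 = 5^0 · 18); v_p(y) = 0 (factor: 22 = 5^0 · 22). Additivity: v_p(xy) = v_p(x) + v_p(y) = 0 + 0 = 0. (Direct check: xy = 396 = 5^0 · (396).)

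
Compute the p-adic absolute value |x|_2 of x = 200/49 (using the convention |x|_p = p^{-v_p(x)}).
|200/49|_2 = 1/8

Step 1 — compute v_2(x) by factoring powers of 2 out of the numerator and denominator: v_2(200/49) = 3. Step 2 — apply |x|_p = p^{-v_p(x)} = 2^{-3} = 1/8.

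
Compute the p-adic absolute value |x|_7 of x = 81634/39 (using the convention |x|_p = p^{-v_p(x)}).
|81634/39|_7 = 1/2401

Step 1 — compute v_7(x) by factoring powers of 7 out of the numerator and denominator: v_7(81634/39) = 4. Step 2 — apply |x|_p = p^{-v_p(x)} = 7^{-4} = 1/2401.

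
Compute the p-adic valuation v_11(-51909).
v_11(-51909) = 3

v_11(n) is the largest exponent k such that 11^k divides n. Factor out: -51909 = -11^3 · 39. (Sign doesn't affect v_p.) So v_11(-51909) = 3.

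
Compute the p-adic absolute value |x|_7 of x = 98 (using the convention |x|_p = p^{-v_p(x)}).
|98|_7 = 1/49

Step 1 — compute v_7(x) by factoring powers of 7 out of the numerator and denominator: v_7(98) = 2. Step 2 — apply |x|_p = p^{-v_p(x)} = 7^{-2} = 1/49.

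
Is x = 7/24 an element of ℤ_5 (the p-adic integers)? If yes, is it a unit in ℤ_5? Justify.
x ∈ ℤ_5^× (unit); v_5(x) = 0

ℤ_5 = {x ∈ ℚ_5 : v_5(x) ≥ 0} and ℤ_5^× = {x ∈ ℤ_5 : v_5(x) = 0}. Here v_5(7/24) = v_5(num) − v_5(den) = 0; compare against these criteria.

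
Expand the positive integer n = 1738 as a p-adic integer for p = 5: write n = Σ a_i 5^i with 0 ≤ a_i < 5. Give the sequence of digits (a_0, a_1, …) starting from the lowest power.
(a_0, a_1, …) = (3, 2, 4, 3, 2)

Repeated division by 5 gives the digits low-to-high: 1738 = 3 + 2·5^1 + 4·5^2 + 3·5^3 + 2·5^4. Digit sequence: (3, 2, 4, 3, 2).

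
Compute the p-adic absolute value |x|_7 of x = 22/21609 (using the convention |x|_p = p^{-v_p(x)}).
|22/21609|_7 = 2401

Step 1 — compute v_7(x) by factoring powers of 7 out of the numerator and denominator: v_7(22/21609) = -4. Step 2 — apply |x|_p = p^{-v_p(x)} = 7^{4} = 2401.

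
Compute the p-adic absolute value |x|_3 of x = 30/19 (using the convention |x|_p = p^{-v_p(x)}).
|30/19|_3 = 1/3

Step 1 — compute v_3(x) by factoring powers of 3 out of the numerator and denominator: v_3(30/19) = 1. Step 2 — apply |x|_p = p^{-v_p(x)} = 3^{-1} = 1/3.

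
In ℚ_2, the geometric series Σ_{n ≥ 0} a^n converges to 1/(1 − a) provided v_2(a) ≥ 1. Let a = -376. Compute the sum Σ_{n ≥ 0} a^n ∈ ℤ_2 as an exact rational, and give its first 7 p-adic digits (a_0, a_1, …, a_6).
Σ a^n = 1/(1 − a) = 1/377;  first 7 digits = (1, 0, 0, 1, 0, 0, 1)

v_2(a) = 3 ≥ 1, so the series converges in ℤ_2 to 1/(1 − a) = 1/(1 − (-376)) = 1/377. Expand this rational in ℤ_2: compute digits iteratively via d_i = x_i mod 2, x_{i+1} = (x_i − d_i)/2. The first 7 digits are (1, 0, 0, 1, 0, 0, 1).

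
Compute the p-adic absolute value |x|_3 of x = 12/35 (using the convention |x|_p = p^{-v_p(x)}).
|12/35|_3 = 1/3

Step 1 — compute v_3(x) by factoring powers of 3 out of the numerator and denominator: v_3(12/35) = 1. Step 2 — apply |x|_p = p^{-v_p(x)} = 3^{-1} = 1/3.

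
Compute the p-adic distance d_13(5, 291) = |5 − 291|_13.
d_13(5, 291) = 1/13

Step 1 — x − y = 5 − 291 = -286. Step 2 — v_13(-286) = 1 (factor: -286 = −(13^1 · 22); the sign does not affect v_p). Step 3 — |x − y|_13 = 13^{-1} = 1/13.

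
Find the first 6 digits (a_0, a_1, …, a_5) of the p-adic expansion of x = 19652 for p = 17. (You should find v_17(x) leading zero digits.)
(a_0, …, a_5) = (0, 0, 0, 4, 0, 0)

v_17(19652) = 3, so a_0 = ... = a_2 = 0. Factor out: x = 17^3 · u with u = 4 a unit in ℤ_17. Expand u iteratively via a_{v+i} = u_i mod 17, u_{i+1} = (u_i − a_{v+i})/17:
  u_0 = 4;  a_3 = 4;  u_1 = (u_0 − 4)/17 = 0
  u_1 = 0;  a_4 = 0;  u_2 = (u_1 − 0)/17 = 0
  u_2 = 0;  a_5 = 0;  u_3 = (u_2 − 0)/17 = 0
Digits: (0, 0, 0, 4, 0, 0).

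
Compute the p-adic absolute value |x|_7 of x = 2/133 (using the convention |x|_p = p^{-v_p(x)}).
|2/133|_7 = 7

Step 1 — compute v_7(x) by factoring powers of 7 out of the numerator and denominator: v_7(2/133) = -1. Step 2 — apply |x|_p = p^{-v_p(x)} = 7^{1} = 7.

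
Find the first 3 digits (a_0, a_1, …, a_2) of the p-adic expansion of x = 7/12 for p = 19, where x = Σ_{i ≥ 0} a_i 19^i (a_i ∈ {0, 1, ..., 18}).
(a_0, …, a_2) = (18, 7, 17)

v_19(7/12) = 0 (numerator and denominator both coprime to 19), so x ∈ ℤ_19^×. Compute digits iteratively via a_i = x_i mod 19, x_{i+1} = (x_i − a_i)/19, with x_0 = x:
  x_0 = 7/12;  a_0 = 18;  x_1 = (x_0 − 18)/19 = -11/12
  x_1 = -11/12;  a_1 = 7;  x_2 = (x_1 − 7)/19 = -5/12
  x_2 = -5/12;  a_2 = 17;  x_3 = (x_2 − 17)/19 = -11/12
Digits: (18, 7, 17).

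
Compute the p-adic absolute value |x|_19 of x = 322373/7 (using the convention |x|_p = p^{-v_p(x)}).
|322373/7|_19 = 1/6859

Step 1 — compute v_19(x) by factoring powers of 19 out of the numerator and denominator: v_19(322373/7) = 3. Step 2 — apply |x|_p = p^{-v_p(x)} = 19^{-3} = 1/6859.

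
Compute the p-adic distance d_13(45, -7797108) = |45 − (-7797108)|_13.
d_13(45, -7797108) = 1/371293

Step 1 — x − y = 45 − (-7797108) = 7797153. Step 2 — v_13(7797153) = 5 (factor: 7797153 = (13^5 · 21); the sign does not affect v_p). Step 3 — |x − y|_13 = 13^{-5} = 1/371293.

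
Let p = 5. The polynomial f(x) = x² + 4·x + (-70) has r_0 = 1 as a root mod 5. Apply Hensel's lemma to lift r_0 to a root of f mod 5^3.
r_2 = 16 (mod 125)

Hensel: r_{i+1} = r_i − f(r_i)·(f′(r_i))^{-1} mod 5^{i+2}, f′(x) = 2x + 4. Iterate:
  r_0 = 1 (mod 5)
  r_1 = 16 (mod 25)
  r_2 = 16 (mod 125)
Final: r = 16 satisfies f(r) ≡ 0 mod 5^3.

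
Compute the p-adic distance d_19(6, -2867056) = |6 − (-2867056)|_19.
d_19(6, -2867056) = 1/130321

Step 1 — x − y = 6 − (-2867056) = 2867062. Step 2 — v_19(2867062) = 4 (factor: 2867062 = (19^4 · 22); the sign does not affect v_p). Step 3 — |x − y|_19 = 19^{-4} = 1/130321.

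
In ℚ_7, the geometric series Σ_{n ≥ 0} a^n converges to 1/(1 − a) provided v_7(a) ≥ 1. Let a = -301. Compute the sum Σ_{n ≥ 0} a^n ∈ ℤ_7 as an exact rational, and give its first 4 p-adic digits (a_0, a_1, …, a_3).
Σ a^n = 1/(1 − a) = 1/302;  first 4 digits = (1, 6, 1, 3)

v_7(a) = 1 ≥ 1, so the series converges in ℤ_7 to 1/(1 − a) = 1/(1 − (-301)) = 1/302. Expand this rational in ℤ_7: compute digits iteratively via d_i = x_i mod 7, x_{i+1} = (x_i − d_i)/7. The first 4 digits are (1, 6, 1, 3).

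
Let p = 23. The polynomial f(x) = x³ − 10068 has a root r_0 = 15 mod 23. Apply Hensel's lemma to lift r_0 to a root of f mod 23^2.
r_1 = 521 (mod 529)

Hensel: r_{i+1} = r_i − f(r_i)/f′(r_i) mod 23^{i+2}, where f′(x) = 3x². Iterate:
  r_0 = 15 (mod 23)
  r_1 = 521 (mod 529)
Final: r = 521 with f(r) ≡ 0 mod 23^2.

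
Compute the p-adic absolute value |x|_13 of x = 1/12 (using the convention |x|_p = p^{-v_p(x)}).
|1/12|_13 = 1

Step 1 — compute v_13(x) by factoring powers of 13 out of the numerator and denominator: v_13(1/12) = 0. Step 2 — apply |x|_p = p^{-v_p(x)} = 13^{0} = 1.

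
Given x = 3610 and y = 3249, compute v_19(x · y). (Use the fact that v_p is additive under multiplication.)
v_19(11728890) = 4

v_p(x) = 2 (factor: 3610 = 19^2 · 10); v_p(y) = 2 (factor: 3249 = 19^2 · 9). Additivity: v_p(xy) = v_p(x) + v_p(y) = 2 + 2 = 4. (Direct check: xy = 11728890 = 19^4 · (90).)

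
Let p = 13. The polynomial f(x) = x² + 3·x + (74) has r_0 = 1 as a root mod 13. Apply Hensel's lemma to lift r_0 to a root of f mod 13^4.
r_3 = 8672 (mod 28561)

Hensel: r_{i+1} = r_i − f(r_i)·(f′(r_i))^{-1} mod 13^{i+2}, f′(x) = 2x + 3. Iterate:
  r_0 = 1 (mod 13)
  r_1 = 53 (mod 169)
  r_2 = 2081 (mod 2197)
  r_3 = 8672 (mod 28561)
Final: r = 8672 satisfies f(r) ≡ 0 mod 13^4.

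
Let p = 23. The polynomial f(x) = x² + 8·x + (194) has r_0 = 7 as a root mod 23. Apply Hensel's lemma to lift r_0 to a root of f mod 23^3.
r_2 = 11415 (mod 12167)

Hensel: r_{i+1} = r_i − f(r_i)·(f′(r_i))^{-1} mod 23^{i+2}, f′(x) = 2x + 8. Iterate:
  r_0 = 7 (mod 23)
  r_1 = 306 (mod 529)
  r_2 = 11415 (mod 12167)
Final: r = 11415 satisfies f(r) ≡ 0 mod 23^3.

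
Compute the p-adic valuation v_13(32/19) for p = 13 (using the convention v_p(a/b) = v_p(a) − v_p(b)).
v_13(32/19) = 0

Factor powers of 13 from the numerator and denominator of the reduced fraction: 32 = 13^0 · 32 and 19 = 13^0 · 19. Apply v_p(a/b) = v_p(a) − v_p(b): v_13(32/19) = 0 − 0 = 0.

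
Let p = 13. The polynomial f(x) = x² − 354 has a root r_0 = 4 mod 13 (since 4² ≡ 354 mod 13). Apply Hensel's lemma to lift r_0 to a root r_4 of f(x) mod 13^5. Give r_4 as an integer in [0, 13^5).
r_4 = 107150 (mod 371293)

Hensel's recurrence: r_{i+1} = r_i − f(r_i)·(f′(r_i))^{-1} mod 13^{i+2}, with f′(x) = 2x. Iterate:
  r_0 = 4 (mod 13)
  r_1 = 4 (mod 169)
  r_2 = 1694 (mod 2197)
  r_3 = 21467 (mod 28561)
  r_4 = 107150 (mod 371293)
Final: r_4 = 107150, and one checks f(r_4) ≡ 0 mod 13^5.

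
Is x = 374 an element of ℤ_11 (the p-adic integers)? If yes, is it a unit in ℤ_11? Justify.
x ∈ ℤ_11 but not a unit; v_11(x) = 1 > 0

ℤ_11 = {x ∈ ℚ_11 : v_11(x) ≥ 0} and ℤ_11^× = {x ∈ ℤ_11 : v_11(x) = 0}. Here v_11(374) = v_11(num) − v_11(den) = 1; compare against these criteria.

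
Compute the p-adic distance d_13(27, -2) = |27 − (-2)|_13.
d_13(27, -2) = 1

Step 1 — x − y = 27 − (-2) = 29. Step 2 — v_13(29) = 0 (factor: 29 = (13^0 · 29); the sign does not affect v_p). Step 3 — |x − y|_13 = 13^{0} = 1.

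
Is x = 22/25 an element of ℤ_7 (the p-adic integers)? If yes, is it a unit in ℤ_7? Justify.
x ∈ ℤ_7^× (unit); v_7(x) = 0

ℤ_7 = {x ∈ ℚ_7 : v_7(x) ≥ 0} and ℤ_7^× = {x ∈ ℤ_7 : v_7(x) = 0}. Here v_7(22/25) = v_7(num) − v_7(den) = 0; compare against these criteria.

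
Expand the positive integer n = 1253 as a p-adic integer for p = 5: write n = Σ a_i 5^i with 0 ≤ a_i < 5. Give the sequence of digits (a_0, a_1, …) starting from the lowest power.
(a_0, a_1, …) = (3, 0, 0, 0, 2)

Repeated division by 5 gives the digits low-to-high: 1253 = 3 + 2·5^4. Digit sequence: (3, 0, 0, 0, 2).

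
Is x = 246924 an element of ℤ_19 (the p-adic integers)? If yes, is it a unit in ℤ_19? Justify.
x ∈ ℤ_19 but not a unit; v_19(x) = 3 > 0

ℤ_19 = {x ∈ ℚ_19 : v_19(x) ≥ 0} and ℤ_19^× = {x ∈ ℤ_19 : v_19(x) = 0}. Here v_19(246924) = v_19(num) − v_19(den) = 3; compare against these criteria.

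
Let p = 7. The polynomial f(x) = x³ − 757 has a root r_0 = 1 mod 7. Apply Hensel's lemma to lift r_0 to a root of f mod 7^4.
r_3 = 547 (mod 2401)

Hensel: r_{i+1} = r_i − f(r_i)/f′(r_i) mod 7^{i+2}, where f′(x) = 3x². Iterate:
  r_0 = 1 (mod 7)
  r_1 = 8 (mod 49)
  r_2 = 204 (mod 343)
  r_3 = 547 (mod 2401)
Final: r = 547 with f(r) ≡ 0 mod 7^4.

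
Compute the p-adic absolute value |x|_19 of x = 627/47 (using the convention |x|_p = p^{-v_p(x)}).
|627/47|_19 = 1/19

Step 1 — compute v_19(x) by factoring powers of 19 out of the numerator and denominator: v_19(627/47) = 1. Step 2 — apply |x|_p = p^{-v_p(x)} = 19^{-1} = 1/19.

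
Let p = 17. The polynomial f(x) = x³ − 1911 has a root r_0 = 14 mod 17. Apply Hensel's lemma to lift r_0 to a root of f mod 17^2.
r_1 = 133 (mod 289)

Hensel: r_{i+1} = r_i − f(r_i)/f′(r_i) mod 17^{i+2}, where f′(x) = 3x². Iterate:
  r_0 = 14 (mod 17)
  r_1 = 133 (mod 289)
Final: r = 133 with f(r) ≡ 0 mod 17^2.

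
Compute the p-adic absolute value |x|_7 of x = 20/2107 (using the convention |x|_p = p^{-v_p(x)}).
|20/2107|_7 = 49

Step 1 — compute v_7(x) by factoring powers of 7 out of the numerator and denominator: v_7(20/2107) = -2. Step 2 — apply |x|_p = p^{-v_p(x)} = 7^{2} = 49.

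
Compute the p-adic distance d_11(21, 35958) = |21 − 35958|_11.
d_11(21, 35958) = 1/1331

Step 1 — x − y = 21 − 35958 = -35937. Step 2 — v_11(-35937) = 3 (factor: -35937 = −(11^3 · 27); the sign does not affect v_p). Step 3 — |x − y|_11 = 11^{-3} = 1/1331.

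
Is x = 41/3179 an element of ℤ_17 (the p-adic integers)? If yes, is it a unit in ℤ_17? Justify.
x ∉ ℤ_17 (v_17(x) = -2 < 0)

ℤ_17 = {x ∈ ℚ_17 : v_17(x) ≥ 0} and ℤ_17^× = {x ∈ ℤ_17 : v_17(x) = 0}. Here v_17(41/3179) = v_17(num) − v_17(den) = -2; compare against these criteria.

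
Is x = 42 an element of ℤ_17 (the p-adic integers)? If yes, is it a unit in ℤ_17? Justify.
x ∈ ℤ_17^× (unit); v_17(x) = 0

ℤ_17 = {x ∈ ℚ_17 : v_17(x) ≥ 0} and ℤ_17^× = {x ∈ ℤ_17 : v_17(x) = 0}. Here v_17(42) = v_17(num) − v_17(den) = 0; compare against these criteria.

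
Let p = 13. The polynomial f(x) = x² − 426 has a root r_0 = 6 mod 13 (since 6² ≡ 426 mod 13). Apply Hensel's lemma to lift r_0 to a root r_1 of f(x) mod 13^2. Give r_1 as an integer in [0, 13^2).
r_1 = 123 (mod 169)

Hensel's recurrence: r_{i+1} = r_i − f(r_i)·(f′(r_i))^{-1} mod 13^{i+2}, with f′(x) = 2x. Iterate:
  r_0 = 6 (mod 13)
  r_1 = 123 (mod 169)
Final: r_1 = 123, and one checks f(r_1) ≡ 0 mod 13^2.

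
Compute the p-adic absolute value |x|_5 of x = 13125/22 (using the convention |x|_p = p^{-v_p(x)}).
|13125/22|_5 = 1/625

Step 1 — compute v_5(x) by factoring powers of 5 out of the numerator and denominator: v_5(13125/22) = 4. Step 2 — apply |x|_p = p^{-v_p(x)} = 5^{-4} = 1/625.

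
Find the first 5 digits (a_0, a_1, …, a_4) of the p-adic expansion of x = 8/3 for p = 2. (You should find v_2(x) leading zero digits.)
(a_0, …, a_4) = (0, 0, 0, 1, 1)

v_2(8/3) = 3, so a_0 = ... = a_2 = 0. Factor out: x = 2^3 · u with u = 1/3 a unit in ℤ_2. Expand u iteratively via a_{v+i} = u_i mod 2, u_{i+1} = (u_i − a_{v+i})/2:
  u_0 = 1/3;  a_3 = 1;  u_1 = (u_0 − 1)/2 = -1/3
  u_1 = -1/3;  a_4 = 1;  u_2 = (u_1 − 1)/2 = -2/3
Digits: (0, 0, 0, 1, 1).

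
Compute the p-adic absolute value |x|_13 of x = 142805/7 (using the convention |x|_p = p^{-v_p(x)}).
|142805/7|_13 = 1/28561

Step 1 — compute v_13(x) by factoring powers of 13 out of the numerator and denominator: v_13(142805/7) = 4. Step 2 — apply |x|_p = p^{-v_p(x)} = 13^{-4} = 1/28561.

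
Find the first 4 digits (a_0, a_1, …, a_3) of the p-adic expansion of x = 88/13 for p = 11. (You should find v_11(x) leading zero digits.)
(a_0, …, a_3) = (0, 4, 9, 0)

v_11(88/13) = 1, so a_0 = ... = a_0 = 0. Factor out: x = 11^1 · u with u = 8/13 a unit in ℤ_11. Expand u iteratively via a_{v+i} = u_i mod 11, u_{i+1} = (u_i − a_{v+i})/11:
  u_0 = 8/13;  a_1 = 4;  u_1 = (u_0 − 4)/11 = -4/13
  u_1 = -4/13;  a_2 = 9;  u_2 = (u_1 − 9)/11 = -11/13
  u_2 = -11/13;  a_3 = 0;  u_3 = (u_2 − 0)/11 = -1/13
Digits: (0, 4, 9, 0).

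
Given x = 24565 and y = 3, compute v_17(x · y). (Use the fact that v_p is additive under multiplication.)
v_17(73695) = 3

v_p(x) = 3 (factor: 24565 = 17^3 · 5); v_p(y) = 0 (factor: 3 = 17^0 · 3). Additivity: v_p(xy) = v_p(x) + v_p(y) = 3 + 0 = 3. (Direct check: xy = 73695 = 17^3 · (15).)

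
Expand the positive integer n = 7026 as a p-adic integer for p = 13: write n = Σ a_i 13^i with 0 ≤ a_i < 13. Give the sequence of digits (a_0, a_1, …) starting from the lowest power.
(a_0, a_1, …) = (6, 7, 2, 3)

Repeated division by 13 gives the digits low-to-high: 7026 = 6 + 7·13^1 + 2·13^2 + 3·13^3. Digit sequence: (6, 7, 2, 3).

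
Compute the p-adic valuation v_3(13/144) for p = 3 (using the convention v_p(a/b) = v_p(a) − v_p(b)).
v_3(13/144) = -2

Factor powers of 3 from the numerator and denominator of the reduced fraction: 13 = 3^0 · 13 and 144 = 3^2 · 16. Apply v_p(a/b) = v_p(a) − v_p(b): v_3(13/144) = 0 − 2 = -2.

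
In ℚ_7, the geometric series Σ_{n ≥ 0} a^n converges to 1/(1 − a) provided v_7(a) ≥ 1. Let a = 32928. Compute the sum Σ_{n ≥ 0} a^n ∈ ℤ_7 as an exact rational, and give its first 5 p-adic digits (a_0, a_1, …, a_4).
Σ a^n = 1/(1 − a) = -1/32927;  first 5 digits = (1, 0, 0, 5, 6)

v_7(a) = 3 ≥ 1, so the series converges in ℤ_7 to 1/(1 − a) = 1/(1 − 32928) = -1/32927. Expand this rational in ℤ_7: compute digits iteratively via d_i = x_i mod 7, x_{i+1} = (x_i − d_i)/7. The first 5 digits are (1, 0, 0, 5, 6).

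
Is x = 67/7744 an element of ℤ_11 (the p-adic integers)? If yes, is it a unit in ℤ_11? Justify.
x ∉ ℤ_11 (v_11(x) = -2 < 0)

ℤ_11 = {x ∈ ℚ_11 : v_11(x) ≥ 0} and ℤ_11^× = {x ∈ ℤ_11 : v_11(x) = 0}. Here v_11(67/7744) = v_11(num) − v_11(den) = -2; compare against these criteria.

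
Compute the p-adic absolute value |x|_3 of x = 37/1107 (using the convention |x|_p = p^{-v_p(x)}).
|37/1107|_3 = 27

Step 1 — compute v_3(x) by factoring powers of 3 out of the numerator and denominator: v_3(37/1107) = -3. Step 2 — apply |x|_p = p^{-v_p(x)} = 3^{3} = 27.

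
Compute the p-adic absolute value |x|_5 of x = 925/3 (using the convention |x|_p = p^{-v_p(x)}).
|925/3|_5 = 1/25

Step 1 — compute v_5(x) by factoring powers of 5 out of the numerator and denominator: v_5(925/3) = 2. Step 2 — apply |x|_p = p^{-v_p(x)} = 5^{-2} = 1/25.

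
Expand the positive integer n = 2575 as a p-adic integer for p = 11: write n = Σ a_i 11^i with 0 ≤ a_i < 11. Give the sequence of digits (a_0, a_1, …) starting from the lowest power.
(a_0, a_1, …) = (1, 3, 10, 1)

Repeated division by 11 gives the digits low-to-high: 2575 = 1 + 3·11^1 + 10·11^2 + 1·11^3. Digit sequence: (1, 3, 10, 1).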